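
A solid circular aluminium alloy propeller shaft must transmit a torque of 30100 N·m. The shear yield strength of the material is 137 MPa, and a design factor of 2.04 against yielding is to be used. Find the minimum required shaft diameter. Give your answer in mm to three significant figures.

Allowable shear stress τ_allow = 137/2.04 = 67.16 MPa.
For a solid shaft τ = 16T/(πd³), so d³ = 16T/(π τ_allow) = 16×3.0100×10^7/(π×67.16) = 2.283×10^6 mm³.
d = (2.283×10^6)^(1/3) = 131.7 mm.

d = 132 mm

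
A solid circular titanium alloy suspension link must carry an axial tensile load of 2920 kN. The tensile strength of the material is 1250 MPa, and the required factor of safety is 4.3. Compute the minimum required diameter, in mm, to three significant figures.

Allowable stress σ_allow = 1250/4.3 = 290.7 MPa.
Required area A = F/σ_allow = 2920000/290.7 = 10040 mm².
A = πd²/4 → d = √(4A/π) = 113.1 mm.

d = 113 mm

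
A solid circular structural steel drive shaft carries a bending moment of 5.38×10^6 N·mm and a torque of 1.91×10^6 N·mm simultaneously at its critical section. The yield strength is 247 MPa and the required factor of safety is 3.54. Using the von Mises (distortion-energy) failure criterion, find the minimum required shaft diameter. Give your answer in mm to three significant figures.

d = 93.7 mm

σ_allow = σ_y/n = 247/3.54 = 69.77 MPa.
For a solid shaft σ_b = 32M/(πd³) and τ = 16T/(πd³), so the von Mises stress is σ' = (16/πd³)·√(4M²+3T²).
√(4M²+3T²) = √(4×(5.380×10^6)² + 3×(1.910×10^6)²) = 1.126×10^7 N·mm.
d³ = 16×1.126×10^7/(π×69.77) = 821700 mm³.
d = 93.66 mm.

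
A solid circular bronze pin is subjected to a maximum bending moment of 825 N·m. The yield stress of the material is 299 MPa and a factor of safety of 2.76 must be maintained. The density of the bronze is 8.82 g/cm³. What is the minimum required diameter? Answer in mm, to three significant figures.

σ_allow = 299/2.76 = 108.3 MPa.
For a solid circular section σ = 32M/(πd³), so d³ = 32M/(π σ_allow) = 32×825000/(π×108.3) = 77570 mm³.
d = 42.65 mm.

d = 42.6 mm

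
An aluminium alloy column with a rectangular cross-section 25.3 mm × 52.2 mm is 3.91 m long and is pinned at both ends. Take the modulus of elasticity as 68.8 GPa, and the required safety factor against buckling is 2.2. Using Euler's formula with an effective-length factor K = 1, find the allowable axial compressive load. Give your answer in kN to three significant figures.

P_allow = 1.42 kN

Buckling occurs about the weak axis: I_min = h·b³/12 = 52.2×25.3³/12 = 70450 mm⁴ (b = 25.3 mm is the smaller dimension).
Effective length L_e = KL = 1×3.91 m = 3910 mm.
Euler critical load P_cr = π²EI/L_e² = π²×68800×70450/3910² = 3129 N.
P_allow = P_cr/n = 3129/2.2 = 1422 N.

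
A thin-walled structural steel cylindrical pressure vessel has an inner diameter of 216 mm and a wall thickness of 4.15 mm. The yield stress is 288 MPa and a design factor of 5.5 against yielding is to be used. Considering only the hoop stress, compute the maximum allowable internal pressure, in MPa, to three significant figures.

p_allow = 2.01 MPa

σ_allow = 288/5.5 = 52.36 MPa.
σ_h = pD/(2t) → p_allow = 2σ_allow t/D = 2×52.36×4.15/216 = 2.012 MPa.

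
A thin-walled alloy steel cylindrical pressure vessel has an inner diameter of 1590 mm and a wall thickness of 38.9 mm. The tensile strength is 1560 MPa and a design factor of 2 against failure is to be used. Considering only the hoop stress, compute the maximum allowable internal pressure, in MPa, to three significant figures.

p_allow = 38.2 MPa

σ_allow = 1560/2 = 780.0 MPa.
σ_h = pD/(2t) → p_allow = 2σ_allow t/D = 2×780.0×38.9/1590 = 38.17 MPa.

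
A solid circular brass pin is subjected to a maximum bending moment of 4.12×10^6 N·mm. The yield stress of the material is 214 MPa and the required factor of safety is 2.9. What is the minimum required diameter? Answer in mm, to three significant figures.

σ_allow = 214/2.9 = 73.79 MPa.
For a solid circular section σ = 32M/(πd³), so d³ = 32M/(π σ_allow) = 32×4120000/(π×73.79) = 568700 mm³.
d = 82.85 mm.

d = 82.9 mm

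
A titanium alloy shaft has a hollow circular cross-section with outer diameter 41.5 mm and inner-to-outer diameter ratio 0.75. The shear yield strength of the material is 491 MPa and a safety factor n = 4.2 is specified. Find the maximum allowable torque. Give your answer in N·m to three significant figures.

τ_allow = 491/4.2 = 116.9 MPa.
For a hollow shaft T_allow = τ_allow·πd_o³(1−k⁴)/16 with 1−k⁴ = 0.6836, so πd_o³(1−k⁴)/16 = 9593 mm³.
T_allow = 116.9×9593 = 1.122×10^6 N·mm = 1122 N·m.

T_allow = 1120 N·m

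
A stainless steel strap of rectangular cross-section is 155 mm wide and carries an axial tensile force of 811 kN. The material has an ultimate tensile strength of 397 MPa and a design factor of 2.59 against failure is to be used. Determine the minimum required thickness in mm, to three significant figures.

t = 34.1 mm

σ_allow = 397/2.59 = 153.3 MPa.
Required area A = F/σ_allow = 811000/153.3 = 5291 mm².
t = A/w = 5291/155 = 34.13 mm.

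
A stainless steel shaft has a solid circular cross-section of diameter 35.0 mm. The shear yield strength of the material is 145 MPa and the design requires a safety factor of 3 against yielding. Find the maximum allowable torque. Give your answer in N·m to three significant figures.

τ_allow = 145/3 = 48.33 MPa.
For a solid shaft T_allow = τ_allow·πd³/16; πd³/16 = π×35.0³/16 = 8418 mm³.
T_allow = 48.33×8418 = 406900 N·mm = 406.9 N·m.

T_allow = 407 N·m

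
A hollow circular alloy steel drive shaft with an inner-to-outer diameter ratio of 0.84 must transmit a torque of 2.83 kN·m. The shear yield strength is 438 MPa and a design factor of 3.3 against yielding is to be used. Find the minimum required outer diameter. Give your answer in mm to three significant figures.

τ_allow = 438/3.3 = 132.7 MPa.
For a hollow shaft τ = 16T/[πd_o³(1−k⁴)] with k = 0.84, so 1−k⁴ = 0.5021.
d_o³ = 16T/[π τ_allow (1−k⁴)] = 16×2830000/(π×132.7×0.5021) = 216300 mm³.
d_o = 60.02 mm.

d_o = 60.0 mm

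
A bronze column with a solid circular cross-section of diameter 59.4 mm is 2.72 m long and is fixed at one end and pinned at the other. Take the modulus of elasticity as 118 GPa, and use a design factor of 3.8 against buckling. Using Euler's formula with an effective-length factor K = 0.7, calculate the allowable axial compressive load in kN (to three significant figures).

I = πd⁴/64 = π×59.4⁴/64 = 611100 mm⁴.
Effective length L_e = KL = 0.7×2.72 m = 1904 mm.
Euler critical load P_cr = π²EI/L_e² = π²×118000×611100/1904² = 196300 N.
P_allow = P_cr/n = 196300/3.8 = 51660 N.

P_allow = 51.7 kN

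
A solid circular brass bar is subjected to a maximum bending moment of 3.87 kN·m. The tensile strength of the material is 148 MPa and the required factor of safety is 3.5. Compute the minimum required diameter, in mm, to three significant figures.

d = 97.7 mm

σ_allow = 148/3.5 = 42.29 MPa.
For a solid circular section σ = 32M/(πd³), so d³ = 32M/(π σ_allow) = 32×3870000/(π×42.29) = 932200 mm³.
d = 97.69 mm.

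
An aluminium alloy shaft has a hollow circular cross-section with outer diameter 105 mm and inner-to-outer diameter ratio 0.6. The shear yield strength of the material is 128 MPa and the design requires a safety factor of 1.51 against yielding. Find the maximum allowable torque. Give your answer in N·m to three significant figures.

τ_allow = 128/1.51 = 84.77 MPa.
For a hollow shaft T_allow = τ_allow·πd_o³(1−k⁴)/16 with 1−k⁴ = 0.8704, so πd_o³(1−k⁴)/16 = 197800 mm³.
T_allow = 84.77×197800 = 1.677×10^7 N·mm = 16770 N·m.

T_allow = 16800 N·m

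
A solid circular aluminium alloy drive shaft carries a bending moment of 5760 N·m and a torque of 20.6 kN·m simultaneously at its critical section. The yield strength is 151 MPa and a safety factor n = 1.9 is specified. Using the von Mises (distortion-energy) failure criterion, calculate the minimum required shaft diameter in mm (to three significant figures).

d = 134 mm

σ_allow = σ_y/n = 151/1.9 = 79.47 MPa.
For a solid shaft σ_b = 32M/(πd³) and τ = 16T/(πd³), so the von Mises stress is σ' = (16/πd³)·√(4M²+3T²).
√(4M²+3T²) = √(4×(5.760×10^6)² + 3×(2.060×10^7)²) = 3.749×10^7 N·mm.
d³ = 16×3.749×10^7/(π×79.47) = 2.403×10^6 mm³.
d = 133.9 mm.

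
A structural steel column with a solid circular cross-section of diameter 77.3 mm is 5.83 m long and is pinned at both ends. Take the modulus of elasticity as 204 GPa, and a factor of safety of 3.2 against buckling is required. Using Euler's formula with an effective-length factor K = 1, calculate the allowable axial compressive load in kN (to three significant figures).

P_allow = 32.4 kN

I = πd⁴/64 = π×77.3⁴/64 = 1.753×10^6 mm⁴.
Effective length L_e = KL = 1×5.83 m = 5830 mm.
Euler critical load P_cr = π²EI/L_e² = π²×204000×1.753×10^6/5830² = 103800 N.
P_allow = P_cr/n = 103800/3.2 = 32440 N.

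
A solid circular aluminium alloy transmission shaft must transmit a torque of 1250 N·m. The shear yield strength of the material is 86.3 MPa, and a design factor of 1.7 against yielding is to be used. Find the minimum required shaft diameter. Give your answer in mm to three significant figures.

d = 50.1 mm

Allowable shear stress τ_allow = 86.3/1.7 = 50.76 MPa.
For a solid shaft τ = 16T/(πd³), so d³ = 16T/(π τ_allow) = 16×1250000/(π×50.76) = 125400 mm³.
d = (125400)^(1/3) = 50.05 mm.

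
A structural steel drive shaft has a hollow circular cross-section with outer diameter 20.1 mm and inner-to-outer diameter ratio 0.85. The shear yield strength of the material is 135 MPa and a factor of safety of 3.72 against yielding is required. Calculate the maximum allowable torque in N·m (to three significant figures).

T_allow = 27.7 N·m

τ_allow = 135/3.72 = 36.29 MPa.
For a hollow shaft T_allow = τ_allow·πd_o³(1−k⁴)/16 with 1−k⁴ = 0.4780, so πd_o³(1−k⁴)/16 = 762.1 mm³.
T_allow = 36.29×762.1 = 27660 N·mm = 27.66 N·m.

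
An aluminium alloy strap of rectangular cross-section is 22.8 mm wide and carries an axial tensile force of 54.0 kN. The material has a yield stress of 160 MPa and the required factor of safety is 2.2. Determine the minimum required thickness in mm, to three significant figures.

σ_allow = 160/2.2 = 72.73 MPa.
Required area A = F/σ_allow = 54000/72.73 = 742.5 mm².
t = A/w = 742.5/22.8 = 32.57 mm.

t = 32.6 mm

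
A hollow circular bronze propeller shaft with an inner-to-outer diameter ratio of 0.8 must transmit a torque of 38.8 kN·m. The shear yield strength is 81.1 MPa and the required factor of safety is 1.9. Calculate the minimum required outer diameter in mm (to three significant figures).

τ_allow = 81.1/1.9 = 42.68 MPa.
For a hollow shaft τ = 16T/[πd_o³(1−k⁴)] with k = 0.8, so 1−k⁴ = 0.5904.
d_o³ = 16T/[π τ_allow (1−k⁴)] = 16×3.8800×10^7/(π×42.68×0.5904) = 7.841×10^6 mm³.
d_o = 198.7 mm.

d_o = 199 mm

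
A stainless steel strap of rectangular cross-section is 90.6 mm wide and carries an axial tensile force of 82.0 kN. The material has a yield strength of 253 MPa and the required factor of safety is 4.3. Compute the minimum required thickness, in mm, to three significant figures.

σ_allow = 253/4.3 = 58.84 MPa.
Required area A = F/σ_allow = 82000/58.84 = 1394 mm².
t = A/w = 1394/90.6 = 15.38 mm.

t = 15.4 mm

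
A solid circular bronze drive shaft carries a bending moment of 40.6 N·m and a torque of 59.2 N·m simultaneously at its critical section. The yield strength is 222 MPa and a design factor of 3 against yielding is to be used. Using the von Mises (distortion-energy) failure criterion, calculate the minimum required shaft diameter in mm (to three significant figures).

σ_allow = σ_y/n = 222/3 = 74.00 MPa.
For a solid shaft σ_b = 32M/(πd³) and τ = 16T/(πd³), so the von Mises stress is σ' = (16/πd³)·√(4M²+3T²).
√(4M²+3T²) = √(4×(40600)² + 3×(59200)²) = 130800 N·mm.
d³ = 16×130800/(π×74.00) = 9002 mm³.
d = 20.80 mm.

d = 20.8 mm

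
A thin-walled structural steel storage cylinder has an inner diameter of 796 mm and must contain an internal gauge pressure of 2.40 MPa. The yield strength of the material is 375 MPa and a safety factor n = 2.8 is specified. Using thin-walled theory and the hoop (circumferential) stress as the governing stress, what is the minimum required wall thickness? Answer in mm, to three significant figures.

t = 7.13 mm

σ_allow = 375/2.8 = 133.9 MPa.
Hoop stress σ_h = pD/(2t), so t = pD/(2σ_allow) = 2.40×796/(2×133.9) = 7.132 mm.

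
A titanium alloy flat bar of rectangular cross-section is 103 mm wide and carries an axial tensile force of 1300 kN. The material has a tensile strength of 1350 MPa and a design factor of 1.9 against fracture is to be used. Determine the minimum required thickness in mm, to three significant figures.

t = 17.8 mm

σ_allow = 1350/1.9 = 710.5 MPa.
Required area A = F/σ_allow = 1300000/710.5 = 1830 mm².
t = A/w = 1830/103 = 17.76 mm.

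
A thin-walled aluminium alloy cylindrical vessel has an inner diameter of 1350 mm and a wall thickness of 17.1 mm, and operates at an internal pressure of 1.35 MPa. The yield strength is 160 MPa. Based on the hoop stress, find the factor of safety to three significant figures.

n = 3.00

σ_h = pD/(2t) = 1.35×1350/(2×17.1) = 53.29 MPa.
n = 160/53.29 = 3.002.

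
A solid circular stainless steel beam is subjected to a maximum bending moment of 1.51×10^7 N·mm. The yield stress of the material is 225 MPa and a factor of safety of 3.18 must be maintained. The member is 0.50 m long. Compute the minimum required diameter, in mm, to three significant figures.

σ_allow = 225/3.18 = 70.75 MPa.
For a solid circular section σ = 32M/(πd³), so d³ = 32M/(π σ_allow) = 32×1.5100×10^7/(π×70.75) = 2.174×10^6 mm³.
d = 129.5 mm.

d = 130 mm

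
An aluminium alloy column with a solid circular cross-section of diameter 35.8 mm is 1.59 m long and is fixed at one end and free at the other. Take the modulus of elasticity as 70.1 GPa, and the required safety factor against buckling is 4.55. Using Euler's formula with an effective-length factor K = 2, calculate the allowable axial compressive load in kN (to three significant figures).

I = πd⁴/64 = π×35.8⁴/64 = 80630 mm⁴.
Effective length L_e = KL = 2×1.59 m = 3180 mm.
Euler critical load P_cr = π²EI/L_e² = π²×70100×80630/3180² = 5517 N.
P_allow = P_cr/n = 5517/4.55 = 1212 N.

P_allow = 1.21 kN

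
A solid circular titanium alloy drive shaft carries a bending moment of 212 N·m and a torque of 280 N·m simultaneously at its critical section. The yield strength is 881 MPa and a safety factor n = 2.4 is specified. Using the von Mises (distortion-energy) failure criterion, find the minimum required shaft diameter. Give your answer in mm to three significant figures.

d = 20.8 mm

σ_allow = σ_y/n = 881/2.4 = 367.1 MPa.
For a solid shaft σ_b = 32M/(πd³) and τ = 16T/(πd³), so the von Mises stress is σ' = (16/πd³)·√(4M²+3T²).
√(4M²+3T²) = √(4×(212000)² + 3×(280000)²) = 644200 N·mm.
d³ = 16×644200/(π×367.1) = 8938 mm³.
d = 20.75 mm.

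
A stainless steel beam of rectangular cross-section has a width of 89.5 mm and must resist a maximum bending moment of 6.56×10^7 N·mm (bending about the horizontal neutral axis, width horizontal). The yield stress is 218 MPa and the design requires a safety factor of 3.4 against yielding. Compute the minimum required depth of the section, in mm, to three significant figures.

σ_allow = 218/3.4 = 64.12 MPa.
For a rectangular section σ = 6M/(bh²), so h² = 6M/(b σ_allow) = 6×6.5600×10^7/(89.5×64.12) = 68590 mm².
h = 261.9 mm.

h = 262 mm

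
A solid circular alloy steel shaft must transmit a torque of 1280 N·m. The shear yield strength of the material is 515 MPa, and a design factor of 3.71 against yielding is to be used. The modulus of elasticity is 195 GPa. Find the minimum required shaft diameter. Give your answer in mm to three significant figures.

d = 36.1 mm

Allowable shear stress τ_allow = 515/3.71 = 138.8 MPa.
For a solid shaft τ = 16T/(πd³), so d³ = 16T/(π τ_allow) = 16×1280000/(π×138.8) = 46960 mm³.
d = (46960)^(1/3) = 36.08 mm.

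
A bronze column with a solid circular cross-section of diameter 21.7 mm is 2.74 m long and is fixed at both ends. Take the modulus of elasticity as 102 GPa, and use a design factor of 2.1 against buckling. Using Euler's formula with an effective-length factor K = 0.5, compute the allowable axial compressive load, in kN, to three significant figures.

P_allow = 2.78 kN

I = πd⁴/64 = π×21.7⁴/64 = 10880 mm⁴.
Effective length L_e = KL = 0.5×2.74 m = 1370 mm.
Euler critical load P_cr = π²EI/L_e² = π²×102000×10880/1370² = 5838 N.
P_allow = P_cr/n = 5838/2.1 = 2780 N.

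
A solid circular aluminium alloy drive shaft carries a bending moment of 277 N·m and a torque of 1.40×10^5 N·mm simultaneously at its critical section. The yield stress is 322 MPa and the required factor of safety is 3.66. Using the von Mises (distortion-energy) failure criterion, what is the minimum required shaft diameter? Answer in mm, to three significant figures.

d = 32.7 mm

σ_allow = σ_y/n = 322/3.66 = 87.98 MPa.
For a solid shaft σ_b = 32M/(πd³) and τ = 16T/(πd³), so the von Mises stress is σ' = (16/πd³)·√(4M²+3T²).
√(4M²+3T²) = √(4×(277000)² + 3×(140000)²) = 604700 N·mm.
d³ = 16×604700/(π×87.98) = 35010 mm³.
d = 32.71 mm.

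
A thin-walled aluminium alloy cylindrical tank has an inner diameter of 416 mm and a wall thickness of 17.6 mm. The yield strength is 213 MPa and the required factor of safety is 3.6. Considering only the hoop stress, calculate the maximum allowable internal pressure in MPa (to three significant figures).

σ_allow = 213/3.6 = 59.17 MPa.
σ_h = pD/(2t) → p_allow = 2σ_allow t/D = 2×59.17×17.6/416 = 5.006 MPa.

p_allow = 5.01 MPa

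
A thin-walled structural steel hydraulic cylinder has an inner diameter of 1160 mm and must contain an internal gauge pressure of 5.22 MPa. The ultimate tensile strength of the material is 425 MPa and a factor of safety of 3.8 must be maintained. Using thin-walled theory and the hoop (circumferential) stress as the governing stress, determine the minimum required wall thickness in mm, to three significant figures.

t = 27.1 mm

σ_allow = 425/3.8 = 111.8 MPa.
Hoop stress σ_h = pD/(2t), so t = pD/(2σ_allow) = 5.22×1160/(2×111.8) = 27.07 mm.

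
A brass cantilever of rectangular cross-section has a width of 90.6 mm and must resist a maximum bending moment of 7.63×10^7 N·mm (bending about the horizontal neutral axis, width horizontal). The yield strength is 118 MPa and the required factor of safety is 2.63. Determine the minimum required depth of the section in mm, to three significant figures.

h = 336 mm

σ_allow = 118/2.63 = 44.87 MPa.
For a rectangular section σ = 6M/(bh²), so h² = 6M/(b σ_allow) = 6×7.6300×10^7/(90.6×44.87) = 112600 mm².
h = 335.6 mm.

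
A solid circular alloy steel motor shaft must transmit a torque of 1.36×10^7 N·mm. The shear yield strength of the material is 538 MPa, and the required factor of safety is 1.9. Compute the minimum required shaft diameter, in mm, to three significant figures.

d = 62.5 mm

Allowable shear stress τ_allow = 538/1.9 = 283.2 MPa.
For a solid shaft τ = 16T/(πd³), so d³ = 16T/(π τ_allow) = 16×1.3600×10^7/(π×283.2) = 244600 mm³.
d = (244600)^(1/3) = 62.54 mm.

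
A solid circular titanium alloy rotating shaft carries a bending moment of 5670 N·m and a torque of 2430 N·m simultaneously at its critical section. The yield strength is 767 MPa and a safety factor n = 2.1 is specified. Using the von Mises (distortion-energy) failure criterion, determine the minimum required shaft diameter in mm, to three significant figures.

d = 55.3 mm

σ_allow = σ_y/n = 767/2.1 = 365.2 MPa.
For a solid shaft σ_b = 32M/(πd³) and τ = 16T/(πd³), so the von Mises stress is σ' = (16/πd³)·√(4M²+3T²).
√(4M²+3T²) = √(4×(5.670×10^6)² + 3×(2.430×10^6)²) = 1.210×10^7 N·mm.
d³ = 16×1.210×10^7/(π×365.2) = 168700 mm³.
d = 55.25 mm.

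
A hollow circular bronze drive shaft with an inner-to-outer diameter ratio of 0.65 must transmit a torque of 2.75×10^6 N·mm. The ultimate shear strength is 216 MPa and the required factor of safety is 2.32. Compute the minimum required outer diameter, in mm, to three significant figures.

τ_allow = 216/2.32 = 93.10 MPa.
For a hollow shaft τ = 16T/[πd_o³(1−k⁴)] with k = 0.65, so 1−k⁴ = 0.8215.
d_o³ = 16T/[π τ_allow (1−k⁴)] = 16×2750000/(π×93.10×0.8215) = 183100 mm³.
d_o = 56.79 mm.

d_o = 56.8 mm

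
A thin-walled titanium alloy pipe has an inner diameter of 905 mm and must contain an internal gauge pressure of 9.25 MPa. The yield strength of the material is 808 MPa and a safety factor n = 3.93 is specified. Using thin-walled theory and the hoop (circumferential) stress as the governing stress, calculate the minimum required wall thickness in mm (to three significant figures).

σ_allow = 808/3.93 = 205.6 MPa.
Hoop stress σ_h = pD/(2t), so t = pD/(2σ_allow) = 9.25×905/(2×205.6) = 20.36 mm.

t = 20.4 mm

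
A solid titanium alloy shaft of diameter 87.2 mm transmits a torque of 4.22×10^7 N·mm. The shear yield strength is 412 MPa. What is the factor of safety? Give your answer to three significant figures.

n = 1.27

τ = 16T/(πd³) = 16×4.2200×10^7/(π×87.2³) = 324.1 MPa.
n = τ_limit/τ = 412/324.1 = 1.271.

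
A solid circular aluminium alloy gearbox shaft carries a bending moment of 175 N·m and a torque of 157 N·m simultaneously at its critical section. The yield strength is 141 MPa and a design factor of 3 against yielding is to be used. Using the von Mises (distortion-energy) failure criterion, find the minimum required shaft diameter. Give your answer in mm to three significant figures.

σ_allow = σ_y/n = 141/3 = 47.00 MPa.
For a solid shaft σ_b = 32M/(πd³) and τ = 16T/(πd³), so the von Mises stress is σ' = (16/πd³)·√(4M²+3T²).
√(4M²+3T²) = √(4×(175000)² + 3×(157000)²) = 443200 N·mm.
d³ = 16×443200/(π×47.00) = 48030 mm³.
d = 36.35 mm.

d = 36.3 mm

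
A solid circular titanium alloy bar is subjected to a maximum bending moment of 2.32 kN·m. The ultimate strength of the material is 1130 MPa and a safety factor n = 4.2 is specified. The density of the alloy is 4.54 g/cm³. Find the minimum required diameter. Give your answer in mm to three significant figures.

σ_allow = 1130/4.2 = 269.0 MPa.
For a solid circular section σ = 32M/(πd³), so d³ = 32M/(π σ_allow) = 32×2320000/(π×269.0) = 87830 mm³.
d = 44.45 mm.

d = 44.5 mm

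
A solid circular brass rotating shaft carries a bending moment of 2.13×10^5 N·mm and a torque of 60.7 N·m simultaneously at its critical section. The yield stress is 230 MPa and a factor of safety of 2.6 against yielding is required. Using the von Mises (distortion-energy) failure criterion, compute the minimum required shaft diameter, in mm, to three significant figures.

d = 29.3 mm

σ_allow = σ_y/n = 230/2.6 = 88.46 MPa.
For a solid shaft σ_b = 32M/(πd³) and τ = 16T/(πd³), so the von Mises stress is σ' = (16/πd³)·√(4M²+3T²).
√(4M²+3T²) = √(4×(213000)² + 3×(60700)²) = 438800 N·mm.
d³ = 16×438800/(π×88.46) = 25260 mm³.
d = 29.34 mm.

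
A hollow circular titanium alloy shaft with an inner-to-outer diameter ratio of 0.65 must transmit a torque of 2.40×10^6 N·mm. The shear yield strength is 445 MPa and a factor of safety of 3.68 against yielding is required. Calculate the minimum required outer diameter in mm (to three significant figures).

d_o = 49.7 mm

τ_allow = 445/3.68 = 120.9 MPa.
For a hollow shaft τ = 16T/[πd_o³(1−k⁴)] with k = 0.65, so 1−k⁴ = 0.8215.
d_o³ = 16T/[π τ_allow (1−k⁴)] = 16×2400000/(π×120.9×0.8215) = 123000 mm³.
d_o = 49.74 mm.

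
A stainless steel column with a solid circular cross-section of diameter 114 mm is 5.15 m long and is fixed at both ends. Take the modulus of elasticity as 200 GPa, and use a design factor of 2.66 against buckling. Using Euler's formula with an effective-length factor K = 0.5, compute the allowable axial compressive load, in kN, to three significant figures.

P_allow = 928 kN

I = πd⁴/64 = π×114⁴/64 = 8.291×10^6 mm⁴.
Effective length L_e = KL = 0.5×5.15 m = 2575 mm.
Euler critical load P_cr = π²EI/L_e² = π²×200000×8.291×10^6/2575² = 2.468×10^6 N.
P_allow = P_cr/n = 2.468×10^6/2.66 = 927900 N.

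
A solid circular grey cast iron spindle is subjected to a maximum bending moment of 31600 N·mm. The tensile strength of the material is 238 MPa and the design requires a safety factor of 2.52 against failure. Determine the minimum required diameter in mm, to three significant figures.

d = 15.0 mm

σ_allow = 238/2.52 = 94.44 MPa.
For a solid circular section σ = 32M/(πd³), so d³ = 32M/(π σ_allow) = 32×31600/(π×94.44) = 3408 mm³.
d = 15.05 mm.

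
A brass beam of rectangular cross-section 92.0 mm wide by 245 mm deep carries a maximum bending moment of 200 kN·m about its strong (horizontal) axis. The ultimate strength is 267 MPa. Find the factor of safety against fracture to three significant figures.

n = 1.23

Section modulus S = bh²/6 = 92.0×245²/6 = 920400 mm³.
σ = M/S = 2.0000×10^8/920400 = 217.3 MPa.
n = 267/217.3 = 1.229.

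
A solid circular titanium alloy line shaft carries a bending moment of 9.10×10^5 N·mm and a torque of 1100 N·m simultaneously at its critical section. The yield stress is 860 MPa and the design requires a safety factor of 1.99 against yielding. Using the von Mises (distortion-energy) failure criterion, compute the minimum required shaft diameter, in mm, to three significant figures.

d = 31.4 mm

σ_allow = σ_y/n = 860/1.99 = 432.2 MPa.
For a solid shaft σ_b = 32M/(πd³) and τ = 16T/(πd³), so the von Mises stress is σ' = (16/πd³)·√(4M²+3T²).
√(4M²+3T²) = √(4×(910000)² + 3×(1.100×10^6)²) = 2.635×10^6 N·mm.
d³ = 16×2.635×10^6/(π×432.2) = 31050 mm³.
d = 31.43 mm.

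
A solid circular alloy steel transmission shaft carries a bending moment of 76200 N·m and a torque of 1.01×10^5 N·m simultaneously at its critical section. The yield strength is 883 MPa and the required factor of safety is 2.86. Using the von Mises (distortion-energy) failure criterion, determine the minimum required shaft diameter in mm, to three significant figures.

σ_allow = σ_y/n = 883/2.86 = 308.7 MPa.
For a solid shaft σ_b = 32M/(πd³) and τ = 16T/(πd³), so the von Mises stress is σ' = (16/πd³)·√(4M²+3T²).
√(4M²+3T²) = √(4×(7.620×10^7)² + 3×(1.010×10^8)²) = 2.320×10^8 N·mm.
d³ = 16×2.320×10^8/(π×308.7) = 3.827×10^6 mm³.
d = 156.4 mm.

d = 156 mm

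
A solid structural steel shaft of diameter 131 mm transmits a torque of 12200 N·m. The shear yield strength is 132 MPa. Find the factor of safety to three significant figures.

n = 4.78

τ = 16T/(πd³) = 16×1.2200×10^7/(π×131³) = 27.64 MPa.
n = τ_limit/τ = 132/27.64 = 4.776.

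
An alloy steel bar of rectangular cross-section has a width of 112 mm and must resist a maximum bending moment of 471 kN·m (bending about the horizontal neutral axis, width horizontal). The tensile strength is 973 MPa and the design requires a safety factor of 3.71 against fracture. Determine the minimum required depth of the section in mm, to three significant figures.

σ_allow = 973/3.71 = 262.3 MPa.
For a rectangular section σ = 6M/(bh²), so h² = 6M/(b σ_allow) = 6×4.7100×10^8/(112×262.3) = 96210 mm².
h = 310.2 mm.

h = 310 mm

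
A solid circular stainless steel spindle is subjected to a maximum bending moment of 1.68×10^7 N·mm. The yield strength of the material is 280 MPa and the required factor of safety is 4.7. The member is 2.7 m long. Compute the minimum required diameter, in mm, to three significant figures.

σ_allow = 280/4.7 = 59.57 MPa.
For a solid circular section σ = 32M/(πd³), so d³ = 32M/(π σ_allow) = 32×1.6800×10^7/(π×59.57) = 2.872×10^6 mm³.
d = 142.2 mm.

d = 142 mm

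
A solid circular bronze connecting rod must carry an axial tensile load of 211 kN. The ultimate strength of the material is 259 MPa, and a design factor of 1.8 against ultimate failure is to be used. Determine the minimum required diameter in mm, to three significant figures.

d = 43.2 mm

Allowable stress σ_allow = 259/1.8 = 143.9 MPa.
Required area A = F/σ_allow = 211000/143.9 = 1466 mm².
A = πd²/4 → d = √(4A/π) = 43.21 mm.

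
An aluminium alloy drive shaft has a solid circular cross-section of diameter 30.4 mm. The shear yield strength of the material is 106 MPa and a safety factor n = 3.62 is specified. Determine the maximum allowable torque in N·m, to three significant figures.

T_allow = 162 N·m

τ_allow = 106/3.62 = 29.28 MPa.
For a solid shaft T_allow = τ_allow·πd³/16; πd³/16 = π×30.4³/16 = 5516 mm³.
T_allow = 29.28×5516 = 161500 N·mm = 161.5 N·m.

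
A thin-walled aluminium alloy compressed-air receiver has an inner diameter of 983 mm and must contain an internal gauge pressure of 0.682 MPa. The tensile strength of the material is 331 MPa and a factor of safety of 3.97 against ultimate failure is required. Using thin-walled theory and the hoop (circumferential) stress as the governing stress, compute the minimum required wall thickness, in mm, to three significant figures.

σ_allow = 331/3.97 = 83.38 MPa.
Hoop stress σ_h = pD/(2t), so t = pD/(2σ_allow) = 0.682×983/(2×83.38) = 4.020 mm.

t = 4.02 mm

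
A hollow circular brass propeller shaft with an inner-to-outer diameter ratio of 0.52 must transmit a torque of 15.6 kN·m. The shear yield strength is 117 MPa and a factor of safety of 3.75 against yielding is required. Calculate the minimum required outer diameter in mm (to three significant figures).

d_o = 140 mm

τ_allow = 117/3.75 = 31.20 MPa.
For a hollow shaft τ = 16T/[πd_o³(1−k⁴)] with k = 0.52, so 1−k⁴ = 0.9269.
d_o³ = 16T/[π τ_allow (1−k⁴)] = 16×1.5600×10^7/(π×31.20×0.9269) = 2.747×10^6 mm³.
d_o = 140.1 mm.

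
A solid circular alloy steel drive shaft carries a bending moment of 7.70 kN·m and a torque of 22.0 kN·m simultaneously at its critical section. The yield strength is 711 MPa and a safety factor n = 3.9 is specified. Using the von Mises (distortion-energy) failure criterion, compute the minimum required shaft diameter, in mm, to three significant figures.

d = 105 mm

σ_allow = σ_y/n = 711/3.9 = 182.3 MPa.
For a solid shaft σ_b = 32M/(πd³) and τ = 16T/(πd³), so the von Mises stress is σ' = (16/πd³)·√(4M²+3T²).
√(4M²+3T²) = √(4×(7.700×10^6)² + 3×(2.200×10^7)²) = 4.110×10^7 N·mm.
d³ = 16×4.110×10^7/(π×182.3) = 1.148×10^6 mm³.
d = 104.7 mm.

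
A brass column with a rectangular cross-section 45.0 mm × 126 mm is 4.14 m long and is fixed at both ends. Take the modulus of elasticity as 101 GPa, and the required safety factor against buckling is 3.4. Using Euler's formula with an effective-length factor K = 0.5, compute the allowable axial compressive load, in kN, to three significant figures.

P_allow = 65.5 kN

Buckling occurs about the weak axis: I_min = h·b³/12 = 126×45.0³/12 = 956800 mm⁴ (b = 45.0 mm is the smaller dimension).
Effective length L_e = KL = 0.5×4.14 m = 2070 mm.
Euler critical load P_cr = π²EI/L_e² = π²×101000×956800/2070² = 222600 N.
P_allow = P_cr/n = 222600/3.4 = 65470 N.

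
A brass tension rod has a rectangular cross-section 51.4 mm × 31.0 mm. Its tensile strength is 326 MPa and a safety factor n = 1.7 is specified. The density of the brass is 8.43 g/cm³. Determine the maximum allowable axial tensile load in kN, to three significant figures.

σ_allow = 326/1.7 = 191.8 MPa.
A = 51.4×31.0 = 1593 mm².
F_allow = σ_allow × A = 191.8×1593 = 305600 N.

F_allow = 306 kN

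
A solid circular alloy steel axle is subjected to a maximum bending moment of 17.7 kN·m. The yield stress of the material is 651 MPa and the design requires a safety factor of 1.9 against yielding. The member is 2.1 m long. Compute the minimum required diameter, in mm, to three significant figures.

d = 80.7 mm

σ_allow = 651/1.9 = 342.6 MPa.
For a solid circular section σ = 32M/(πd³), so d³ = 32M/(π σ_allow) = 32×1.7700×10^7/(π×342.6) = 526200 mm³.
d = 80.73 mm.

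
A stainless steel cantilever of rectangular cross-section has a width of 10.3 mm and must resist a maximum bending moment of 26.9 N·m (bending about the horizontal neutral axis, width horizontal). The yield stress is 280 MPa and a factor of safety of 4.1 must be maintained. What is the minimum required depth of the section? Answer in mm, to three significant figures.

h = 15.1 mm

σ_allow = 280/4.1 = 68.29 MPa.
For a rectangular section σ = 6M/(bh²), so h² = 6M/(b σ_allow) = 6×26900/(10.3×68.29) = 229.5 mm².
h = 15.15 mm.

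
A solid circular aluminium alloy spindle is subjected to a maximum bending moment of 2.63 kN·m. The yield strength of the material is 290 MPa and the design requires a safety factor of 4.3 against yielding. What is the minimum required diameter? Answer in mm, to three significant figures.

σ_allow = 290/4.3 = 67.44 MPa.
For a solid circular section σ = 32M/(πd³), so d³ = 32M/(π σ_allow) = 32×2630000/(π×67.44) = 397200 mm³.
d = 73.51 mm.

d = 73.5 mm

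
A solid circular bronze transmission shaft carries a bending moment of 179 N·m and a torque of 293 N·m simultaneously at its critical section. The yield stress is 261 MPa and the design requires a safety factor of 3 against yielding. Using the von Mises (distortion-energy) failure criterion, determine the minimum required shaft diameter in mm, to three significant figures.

d = 33.1 mm

σ_allow = σ_y/n = 261/3 = 87.00 MPa.
For a solid shaft σ_b = 32M/(πd³) and τ = 16T/(πd³), so the von Mises stress is σ' = (16/πd³)·√(4M²+3T²).
√(4M²+3T²) = √(4×(179000)² + 3×(293000)²) = 621100 N·mm.
d³ = 16×621100/(π×87.00) = 36360 mm³.
d = 33.13 mm.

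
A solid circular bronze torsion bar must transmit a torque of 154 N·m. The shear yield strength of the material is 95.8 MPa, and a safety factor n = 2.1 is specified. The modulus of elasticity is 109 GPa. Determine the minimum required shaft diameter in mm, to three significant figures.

Allowable shear stress τ_allow = 95.8/2.1 = 45.62 MPa.
For a solid shaft τ = 16T/(πd³), so d³ = 16T/(π τ_allow) = 16×154000/(π×45.62) = 17190 mm³.
d = (17190)^(1/3) = 25.81 mm.

d = 25.8 mm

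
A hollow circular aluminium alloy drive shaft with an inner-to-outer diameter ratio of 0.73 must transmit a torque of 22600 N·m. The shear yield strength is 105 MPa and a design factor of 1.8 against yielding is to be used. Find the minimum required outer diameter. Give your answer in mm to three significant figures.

τ_allow = 105/1.8 = 58.33 MPa.
For a hollow shaft τ = 16T/[πd_o³(1−k⁴)] with k = 0.73, so 1−k⁴ = 0.7160.
d_o³ = 16T/[π τ_allow (1−k⁴)] = 16×2.2600×10^7/(π×58.33×0.7160) = 2.756×10^6 mm³.
d_o = 140.2 mm.

d_o = 140 mm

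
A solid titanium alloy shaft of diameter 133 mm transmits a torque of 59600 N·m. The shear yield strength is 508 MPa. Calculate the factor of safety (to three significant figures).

τ = 16T/(πd³) = 16×5.9600×10^7/(π×133³) = 129.0 MPa.
n = τ_limit/τ = 508/129.0 = 3.937.

n = 3.94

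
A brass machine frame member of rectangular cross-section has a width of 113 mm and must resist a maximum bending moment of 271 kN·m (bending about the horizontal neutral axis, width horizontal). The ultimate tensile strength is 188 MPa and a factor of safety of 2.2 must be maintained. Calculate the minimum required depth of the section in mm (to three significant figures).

σ_allow = 188/2.2 = 85.45 MPa.
For a rectangular section σ = 6M/(bh²), so h² = 6M/(b σ_allow) = 6×2.7100×10^8/(113×85.45) = 168400 mm².
h = 410.3 mm.

h = 410 mm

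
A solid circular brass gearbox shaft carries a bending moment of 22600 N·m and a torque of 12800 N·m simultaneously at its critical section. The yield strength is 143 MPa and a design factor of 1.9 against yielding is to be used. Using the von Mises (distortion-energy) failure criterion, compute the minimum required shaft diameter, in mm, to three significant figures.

d = 150 mm

σ_allow = σ_y/n = 143/1.9 = 75.26 MPa.
For a solid shaft σ_b = 32M/(πd³) and τ = 16T/(πd³), so the von Mises stress is σ' = (16/πd³)·√(4M²+3T²).
√(4M²+3T²) = √(4×(2.260×10^7)² + 3×(1.280×10^7)²) = 5.034×10^7 N·mm.
d³ = 16×5.034×10^7/(π×75.26) = 3.407×10^6 mm³.
d = 150.5 mm.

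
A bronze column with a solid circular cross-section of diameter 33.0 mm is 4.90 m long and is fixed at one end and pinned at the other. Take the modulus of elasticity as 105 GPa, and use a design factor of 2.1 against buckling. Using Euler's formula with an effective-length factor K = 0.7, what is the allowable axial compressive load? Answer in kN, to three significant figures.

P_allow = 2.44 kN

I = πd⁴/64 = π×33.0⁴/64 = 58210 mm⁴.
Effective length L_e = KL = 0.7×4.90 m = 3430 mm.
Euler critical load P_cr = π²EI/L_e² = π²×105000×58210/3430² = 5128 N.
P_allow = P_cr/n = 5128/2.1 = 2442 N.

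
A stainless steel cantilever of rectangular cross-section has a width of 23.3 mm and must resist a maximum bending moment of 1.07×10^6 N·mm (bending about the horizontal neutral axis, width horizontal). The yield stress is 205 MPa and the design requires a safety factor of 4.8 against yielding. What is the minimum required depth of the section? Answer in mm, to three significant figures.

σ_allow = 205/4.8 = 42.71 MPa.
For a rectangular section σ = 6M/(bh²), so h² = 6M/(b σ_allow) = 6×1070000/(23.3×42.71) = 6452 mm².
h = 80.32 mm.

h = 80.3 mm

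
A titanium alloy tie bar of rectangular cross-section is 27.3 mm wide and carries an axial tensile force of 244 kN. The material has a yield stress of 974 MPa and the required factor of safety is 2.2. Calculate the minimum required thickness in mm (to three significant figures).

t = 20.2 mm

σ_allow = 974/2.2 = 442.7 MPa.
Required area A = F/σ_allow = 244000/442.7 = 551.1 mm².
t = A/w = 551.1/27.3 = 20.19 mm.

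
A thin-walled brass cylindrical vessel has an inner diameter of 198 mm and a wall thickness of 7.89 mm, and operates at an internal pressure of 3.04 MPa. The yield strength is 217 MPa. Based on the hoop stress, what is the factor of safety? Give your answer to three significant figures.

σ_h = pD/(2t) = 3.04×198/(2×7.89) = 38.14 MPa.
n = 217/38.14 = 5.689.

n = 5.69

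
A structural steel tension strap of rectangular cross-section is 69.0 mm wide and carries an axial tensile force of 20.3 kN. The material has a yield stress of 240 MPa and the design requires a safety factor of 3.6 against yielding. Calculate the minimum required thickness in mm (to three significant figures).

σ_allow = 240/3.6 = 66.67 MPa.
Required area A = F/σ_allow = 20300/66.67 = 304.5 mm².
t = A/w = 304.5/69.0 = 4.413 mm.

t = 4.41 mm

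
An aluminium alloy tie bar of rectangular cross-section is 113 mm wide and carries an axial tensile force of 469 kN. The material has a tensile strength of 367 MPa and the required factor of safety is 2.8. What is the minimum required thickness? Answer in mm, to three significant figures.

t = 31.7 mm

σ_allow = 367/2.8 = 131.1 MPa.
Required area A = F/σ_allow = 469000/131.1 = 3578 mm².
t = A/w = 3578/113 = 31.67 mm.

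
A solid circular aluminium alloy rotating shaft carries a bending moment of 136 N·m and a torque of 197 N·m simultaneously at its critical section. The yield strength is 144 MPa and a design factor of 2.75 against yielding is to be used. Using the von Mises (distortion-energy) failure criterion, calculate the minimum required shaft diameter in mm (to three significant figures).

d = 34.9 mm

σ_allow = σ_y/n = 144/2.75 = 52.36 MPa.
For a solid shaft σ_b = 32M/(πd³) and τ = 16T/(πd³), so the von Mises stress is σ' = (16/πd³)·√(4M²+3T²).
√(4M²+3T²) = √(4×(136000)² + 3×(197000)²) = 436400 N·mm.
d³ = 16×436400/(π×52.36) = 42440 mm³.
d = 34.88 mm.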